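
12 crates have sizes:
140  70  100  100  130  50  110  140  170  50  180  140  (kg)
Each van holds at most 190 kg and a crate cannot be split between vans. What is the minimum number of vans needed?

Total = 180 + 170 + 140 + 140 + 140 + 130 + 110 + 100 + 100 + 70 + 50 + 50 = 1380 kg.
Lower bound: ⌈1380/190⌉ = 8 vans.
Also, 9 crates each exceed 95 kg, and no two of those can share a van, so at least 9 vans are needed.
A packing using 9 vans:
  van 1: 180 = 180
  van 2: 170 = 170
  van 3: 140 + 50 = 190
  van 4: 140 + 50 = 190
  van 5: 140 = 140
  van 6: 130 = 130
  van 7: 110 + 70 = 180
  van 8: 100 = 100
  van 9: 100 = 100
This matches the lower bound, so 9 is optimal.

9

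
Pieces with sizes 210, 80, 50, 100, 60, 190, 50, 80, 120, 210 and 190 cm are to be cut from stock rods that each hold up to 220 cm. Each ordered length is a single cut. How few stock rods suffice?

Total = 210 + 210 + 190 + 190 + 120 + 100 + 80 + 80 + 60 + 50 + 50 = 1340 cm.
Lower bound: ⌈1340/220⌉ = 7 stock rods.
A packing using 7 stock rods:
  stock rod 1: 210 = 210
  stock rod 2: 210 = 210
  stock rod 3: 190 = 190
  stock rod 4: 190 = 190
  stock rod 5: 120 + 100 = 220
  stock rod 6: 80 + 80 + 60 = 220
  stock rod 7: 50 + 50 = 100
This matches the lower bound, so 7 is optimal.

7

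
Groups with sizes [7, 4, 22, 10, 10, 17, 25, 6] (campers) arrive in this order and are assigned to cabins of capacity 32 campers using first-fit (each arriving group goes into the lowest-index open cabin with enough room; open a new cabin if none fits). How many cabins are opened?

4

  7 → cabin 1 (new)  [load 7/32]
  4 → cabin 1  [load 11/32]
  22 → cabin 2 (new)  [load 22/32]
  10 → cabin 1  [load 21/32]
  10 → cabin 1  [load 31/32]
  17 → cabin 3 (new)  [load 17/32]
  25 → cabin 4 (new)  [load 25/32]
  6 → cabin 2  [load 28/32]
4 cabins opened.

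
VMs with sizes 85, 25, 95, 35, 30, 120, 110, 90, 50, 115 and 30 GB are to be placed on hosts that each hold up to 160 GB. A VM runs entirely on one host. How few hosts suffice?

Total = 120 + 115 + 110 + 95 + 90 + 85 + 50 + 35 + 30 + 30 + 25 = 785 GB.
Lower bound: ⌈785/160⌉ = 5 hosts.
Also, 6 VMs each exceed 80 GB, and no two of those can share a host, so at least 6 hosts are needed.
A packing using 6 hosts:
  host 1: 120 + 35 = 155
  host 2: 115 + 30 = 145
  host 3: 110 + 50 = 160
  host 4: 95 + 30 + 25 = 150
  host 5: 90 = 90
  host 6: 85 = 85
This matches the lower bound, so 6 is optimal.

6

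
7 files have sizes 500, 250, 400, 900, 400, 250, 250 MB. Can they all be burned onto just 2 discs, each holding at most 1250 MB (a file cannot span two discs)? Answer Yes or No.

No

Total = 2950 MB; ⌈2950/1250⌉ = 3.
At least 3 discs are required, but only 2 are allowed.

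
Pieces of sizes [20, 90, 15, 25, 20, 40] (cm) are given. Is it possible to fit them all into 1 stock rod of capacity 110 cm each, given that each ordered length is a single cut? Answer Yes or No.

No

Total = 210 cm; ⌈210/110⌉ = 2.
At least 2 stock rods are required, but only 1 is allowed.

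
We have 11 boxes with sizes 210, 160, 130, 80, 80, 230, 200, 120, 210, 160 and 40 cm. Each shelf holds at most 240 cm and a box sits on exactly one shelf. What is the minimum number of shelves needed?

Total = 230 + 210 + 210 + 200 + 160 + 160 + 130 + 120 + 80 + 80 + 40 = 1620 cm.
Lower bound: ⌈1620/240⌉ = 7 shelves.
A packing using 8 shelves:
  shelf 1: 230 = 230
  shelf 2: 210 = 210
  shelf 3: 210 = 210
  shelf 4: 200 + 40 = 240
  shelf 5: 160 + 80 = 240
  shelf 6: 160 + 80 = 240
  shelf 7: 130 = 130
  shelf 8: 120 = 120
No arrangement into 7 shelves stays within capacity, so 8 is optimal.

8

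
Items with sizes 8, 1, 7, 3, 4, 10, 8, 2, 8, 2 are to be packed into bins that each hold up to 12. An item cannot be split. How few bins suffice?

Total = 10 + 8 + 8 + 8 + 7 + 4 + 3 + 2 + 2 + 1 = 53.
Lower bound: ⌈53/12⌉ = 5 bins.
A packing using 5 bins:
  bin 1: 10 + 2 = 12
  bin 2: 8 + 4 = 12
  bin 3: 8 + 3 + 1 = 12
  bin 4: 8 + 2 = 10
  bin 5: 7 = 7
This matches the lower bound, so 5 is optimal.

5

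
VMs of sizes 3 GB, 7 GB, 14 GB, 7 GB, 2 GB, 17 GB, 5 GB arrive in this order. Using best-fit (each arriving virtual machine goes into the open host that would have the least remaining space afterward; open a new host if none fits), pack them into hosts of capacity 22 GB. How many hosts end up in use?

3

  3 → host 1 (new)  [load 3/22]
  7 → host 1  [load 10/22]
  14 → host 2 (new)  [load 14/22]
  7 → host 2  [load 21/22]
  2 → host 1  [load 12/22]
  17 → host 3 (new)  [load 17/22]
  5 → host 3  [load 22/22]
3 hosts opened.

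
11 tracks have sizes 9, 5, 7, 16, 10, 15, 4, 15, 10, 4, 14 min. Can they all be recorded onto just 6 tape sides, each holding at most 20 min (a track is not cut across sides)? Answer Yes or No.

A valid assignment using 6 tape sides:
  side 1: 16 + 4 = 20
  side 2: 15 + 5 = 20
  side 3: 15 + 4 = 19
  side 4: 14 = 14
  side 5: 10 + 10 = 20
  side 6: 9 + 7 = 16
Every load is within 20 min, so 6 tape sides suffice.

Yes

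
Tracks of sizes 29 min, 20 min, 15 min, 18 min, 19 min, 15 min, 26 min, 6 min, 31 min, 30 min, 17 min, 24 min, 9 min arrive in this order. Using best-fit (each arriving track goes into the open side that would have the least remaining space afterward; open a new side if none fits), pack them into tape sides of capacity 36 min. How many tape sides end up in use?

8

  29 → side 1 (new)  [load 29/36]
  20 → side 2 (new)  [load 20/36]
  15 → side 2  [load 35/36]
  18 → side 3 (new)  [load 18/36]
  19 → side 4 (new)  [load 19/36]
  15 → side 4  [load 34/36]
  26 → side 5 (new)  [load 26/36]
  6 → side 1  [load 35/36]
  31 → side 6 (new)  [load 31/36]
  30 → side 7 (new)  [load 30/36]
  17 → side 3  [load 35/36]
  24 → side 8 (new)  [load 24/36]
  9 → side 5  [load 35/36]
8 tape sides opened.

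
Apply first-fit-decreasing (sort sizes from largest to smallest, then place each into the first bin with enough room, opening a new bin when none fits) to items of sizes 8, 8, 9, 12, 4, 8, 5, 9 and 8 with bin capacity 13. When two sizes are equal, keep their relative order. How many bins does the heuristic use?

Sorted descending: 12, 9, 9, 8, 8, 8, 8, 5, 4.
  12 → bin 1 (new)  [load 12/13]
  9 → bin 2 (new)  [load 9/13]
  9 → bin 3 (new)  [load 9/13]
  8 → bin 4 (new)  [load 8/13]
  8 → bin 5 (new)  [load 8/13]
  8 → bin 6 (new)  [load 8/13]
  8 → bin 7 (new)  [load 8/13]
  5 → bin 4  [load 13/13]
  4 → bin 2  [load 13/13]
7 bins opened.

7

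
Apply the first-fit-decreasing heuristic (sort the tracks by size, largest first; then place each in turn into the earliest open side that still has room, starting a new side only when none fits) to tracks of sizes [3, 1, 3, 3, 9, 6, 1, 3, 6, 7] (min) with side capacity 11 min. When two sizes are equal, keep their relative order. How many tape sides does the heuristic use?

5

Sorted descending: 9, 7, 6, 6, 3, 3, 3, 3, 1, 1.
  9 → side 1 (new)  [load 9/11]
  7 → side 2 (new)  [load 7/11]
  6 → side 3 (new)  [load 6/11]
  6 → side 4 (new)  [load 6/11]
  3 → side 2  [load 10/11]
  3 → side 3  [load 9/11]
  3 → side 4  [load 9/11]
  3 → side 5 (new)  [load 3/11]
  1 → side 1  [load 10/11]
  1 → side 1  [load 11/11]
5 tape sides opened.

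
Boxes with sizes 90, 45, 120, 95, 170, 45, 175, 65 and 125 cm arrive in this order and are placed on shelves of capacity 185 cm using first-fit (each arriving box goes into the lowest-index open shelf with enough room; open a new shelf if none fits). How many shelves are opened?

6

  90 → shelf 1 (new)  [load 90/185]
  45 → shelf 1  [load 135/185]
  120 → shelf 2 (new)  [load 120/185]
  95 → shelf 3 (new)  [load 95/185]
  170 → shelf 4 (new)  [load 170/185]
  45 → shelf 1  [load 180/185]
  175 → shelf 5 (new)  [load 175/185]
  65 → shelf 2  [load 185/185]
  125 → shelf 6 (new)  [load 125/185]
6 shelves opened.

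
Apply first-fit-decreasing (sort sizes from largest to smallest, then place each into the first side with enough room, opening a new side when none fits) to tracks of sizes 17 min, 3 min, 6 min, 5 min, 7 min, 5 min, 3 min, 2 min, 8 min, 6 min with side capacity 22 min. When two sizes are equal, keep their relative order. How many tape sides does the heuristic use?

Sorted descending: 17, 8, 7, 6, 6, 5, 5, 3, 3, 2.
  17 → side 1 (new)  [load 17/22]
  8 → side 2 (new)  [load 8/22]
  7 → side 2  [load 15/22]
  6 → side 2  [load 21/22]
  6 → side 3 (new)  [load 6/22]
  5 → side 1  [load 22/22]
  5 → side 3  [load 11/22]
  3 → side 3  [load 14/22]
  3 → side 3  [load 17/22]
  2 → side 3  [load 19/22]
3 tape sides opened.

3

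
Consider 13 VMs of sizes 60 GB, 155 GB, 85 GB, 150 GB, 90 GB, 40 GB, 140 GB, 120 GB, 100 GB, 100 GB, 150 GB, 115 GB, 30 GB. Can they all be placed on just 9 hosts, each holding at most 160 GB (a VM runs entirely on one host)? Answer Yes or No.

No

Total = 1335 GB; ⌈1335/160⌉ = 9.
10 VMs each exceed half the capacity and cannot share a host, forcing at least 10 hosts.
At least 10 hosts are required, but only 9 are allowed.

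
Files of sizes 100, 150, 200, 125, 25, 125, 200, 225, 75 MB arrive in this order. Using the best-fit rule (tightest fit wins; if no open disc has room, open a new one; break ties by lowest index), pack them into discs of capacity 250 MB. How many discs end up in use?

6

  100 → disc 1 (new)  [load 100/250]
  150 → disc 1  [load 250/250]
  200 → disc 2 (new)  [load 200/250]
  125 → disc 3 (new)  [load 125/250]
  25 → disc 2  [load 225/250]
  125 → disc 3  [load 250/250]
  200 → disc 4 (new)  [load 200/250]
  225 → disc 5 (new)  [load 225/250]
  75 → disc 6 (new)  [load 75/250]
6 discs opened.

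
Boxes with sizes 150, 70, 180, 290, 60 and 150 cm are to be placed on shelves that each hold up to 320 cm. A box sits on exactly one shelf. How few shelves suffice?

3

Total = 290 + 180 + 150 + 150 + 70 + 60 = 900 cm.
Lower bound: ⌈900/320⌉ = 3 shelves.
A packing using 3 shelves:
  shelf 1: 290 = 290
  shelf 2: 180 + 70 + 60 = 310
  shelf 3: 150 + 150 = 300
This matches the lower bound, so 3 is optimal.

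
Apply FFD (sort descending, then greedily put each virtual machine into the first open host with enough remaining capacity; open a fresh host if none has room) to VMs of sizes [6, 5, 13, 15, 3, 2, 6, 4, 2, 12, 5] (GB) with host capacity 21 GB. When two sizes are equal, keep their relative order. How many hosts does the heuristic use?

Sorted descending: 15, 13, 12, 6, 6, 5, 5, 4, 3, 2, 2.
  15 → host 1 (new)  [load 15/21]
  13 → host 2 (new)  [load 13/21]
  12 → host 3 (new)  [load 12/21]
  6 → host 1  [load 21/21]
  6 → host 2  [load 19/21]
  5 → host 3  [load 17/21]
  5 → host 4 (new)  [load 5/21]
  4 → host 3  [load 21/21]
  3 → host 4  [load 8/21]
  2 → host 2  [load 21/21]
  2 → host 4  [load 10/21]
4 hosts opened.

4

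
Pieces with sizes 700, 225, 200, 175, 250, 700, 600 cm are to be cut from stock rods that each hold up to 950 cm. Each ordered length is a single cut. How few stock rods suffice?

4

Total = 700 + 700 + 600 + 250 + 225 + 200 + 175 = 2850 cm.
Lower bound: ⌈2850/950⌉ = 3 stock rods.
A packing using 4 stock rods:
  stock rod 1: 700 + 250 = 950
  stock rod 2: 700 + 225 = 925
  stock rod 3: 600 + 200 = 800
  stock rod 4: 175 = 175
No arrangement into 3 stock rods stays within capacity, so 4 is optimal.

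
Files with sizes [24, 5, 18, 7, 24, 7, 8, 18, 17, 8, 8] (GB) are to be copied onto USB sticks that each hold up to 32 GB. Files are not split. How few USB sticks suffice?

5

Total = 24 + 24 + 18 + 18 + 17 + 8 + 8 + 8 + 7 + 7 + 5 = 144 GB.
Lower bound: ⌈144/32⌉ = 5 USB sticks.
A packing using 5 USB sticks:
  USB stick 1: 24 + 8 = 32
  USB stick 2: 24 + 8 = 32
  USB stick 3: 18 + 8 + 5 = 31
  USB stick 4: 18 + 7 + 7 = 32
  USB stick 5: 17 = 17
This matches the lower bound, so 5 is optimal.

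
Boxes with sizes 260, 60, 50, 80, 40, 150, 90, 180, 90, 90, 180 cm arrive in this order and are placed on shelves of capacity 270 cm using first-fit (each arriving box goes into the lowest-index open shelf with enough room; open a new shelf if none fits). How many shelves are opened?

5

  260 → shelf 1 (new)  [load 260/270]
  60 → shelf 2 (new)  [load 60/270]
  50 → shelf 2  [load 110/270]
  80 → shelf 2  [load 190/270]
  40 → shelf 2  [load 230/270]
  150 → shelf 3 (new)  [load 150/270]
  90 → shelf 3  [load 240/270]
  180 → shelf 4 (new)  [load 180/270]
  90 → shelf 4  [load 270/270]
  90 → shelf 5 (new)  [load 90/270]
  180 → shelf 5  [load 270/270]
5 shelves opened.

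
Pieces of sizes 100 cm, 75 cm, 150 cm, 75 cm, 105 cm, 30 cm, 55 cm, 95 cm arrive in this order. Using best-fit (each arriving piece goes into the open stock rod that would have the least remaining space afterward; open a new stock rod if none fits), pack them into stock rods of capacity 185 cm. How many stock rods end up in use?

  100 → stock rod 1 (new)  [load 100/185]
  75 → stock rod 1  [load 175/185]
  150 → stock rod 2 (new)  [load 150/185]
  75 → stock rod 3 (new)  [load 75/185]
  105 → stock rod 3  [load 180/185]
  30 → stock rod 2  [load 180/185]
  55 → stock rod 4 (new)  [load 55/185]
  95 → stock rod 4  [load 150/185]
4 stock rods opened.

4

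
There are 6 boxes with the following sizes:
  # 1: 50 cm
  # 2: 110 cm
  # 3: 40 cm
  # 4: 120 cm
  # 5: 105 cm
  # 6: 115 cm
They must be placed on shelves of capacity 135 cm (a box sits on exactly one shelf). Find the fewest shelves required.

5

Total = 120 + 115 + 110 + 105 + 50 + 40 = 540 cm.
Lower bound: ⌈540/135⌉ = 4 shelves.
A packing using 5 shelves:
  shelf 1: 120 = 120
  shelf 2: 115 = 115
  shelf 3: 110 = 110
  shelf 4: 105 = 105
  shelf 5: 50 + 40 = 90
No arrangement into 4 shelves stays within capacity, so 5 is optimal.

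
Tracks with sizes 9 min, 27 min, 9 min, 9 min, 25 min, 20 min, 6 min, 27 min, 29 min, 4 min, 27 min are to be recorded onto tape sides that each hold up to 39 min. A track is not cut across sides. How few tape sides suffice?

6

Total = 29 + 27 + 27 + 27 + 25 + 20 + 9 + 9 + 9 + 6 + 4 = 192 min.
Lower bound: ⌈192/39⌉ = 5 tape sides.
Also, 6 tracks each exceed 39/2 min, and no two of those can share a side, so at least 6 tape sides are needed.
A packing using 6 tape sides:
  side 1: 29 + 9 = 38
  side 2: 27 + 9 = 36
  side 3: 27 + 9 = 36
  side 4: 27 + 6 + 4 = 37
  side 5: 25 = 25
  side 6: 20 = 20
This matches the lower bound, so 6 is optimal.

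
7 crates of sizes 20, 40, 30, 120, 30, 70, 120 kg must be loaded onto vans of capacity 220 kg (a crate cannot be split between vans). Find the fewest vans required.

Total = 120 + 120 + 70 + 40 + 30 + 30 + 20 = 430 kg.
Lower bound: ⌈430/220⌉ = 2 vans.
A packing using 2 vans:
  van 1: 120 + 70 + 30 = 220
  van 2: 120 + 40 + 30 + 20 = 210
This matches the lower bound, so 2 is optimal.

2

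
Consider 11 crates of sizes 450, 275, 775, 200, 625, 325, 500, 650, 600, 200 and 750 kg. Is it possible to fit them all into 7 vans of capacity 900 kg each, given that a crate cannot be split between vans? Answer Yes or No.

A valid assignment using 7 vans:
  van 1: 775 = 775
  van 2: 750 = 750
  van 3: 650 + 200 = 850
  van 4: 625 + 275 = 900
  van 5: 600 + 200 = 800
  van 6: 500 + 325 = 825
  van 7: 450 = 450
Every load is within 900 kg, so 7 vans suffice.

Yes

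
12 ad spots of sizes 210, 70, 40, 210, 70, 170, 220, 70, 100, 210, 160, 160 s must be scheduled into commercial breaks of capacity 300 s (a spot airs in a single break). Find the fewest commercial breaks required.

Total = 220 + 210 + 210 + 210 + 170 + 160 + 160 + 100 + 70 + 70 + 70 + 40 = 1690 s.
Lower bound: ⌈1690/300⌉ = 6 commercial breaks.
Also, 7 ad spots each exceed 150 s, and no two of those can share a break, so at least 7 commercial breaks are needed.
A packing using 7 commercial breaks:
  break 1: 220 + 70 = 290
  break 2: 210 + 70 = 280
  break 3: 210 + 70 = 280
  break 4: 210 + 40 = 250
  break 5: 170 + 100 = 270
  break 6: 160 = 160
  break 7: 160 = 160
This matches the lower bound, so 7 is optimal.

7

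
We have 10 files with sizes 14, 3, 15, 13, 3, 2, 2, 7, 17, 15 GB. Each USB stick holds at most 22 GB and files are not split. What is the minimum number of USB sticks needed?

5

Total = 17 + 15 + 15 + 14 + 13 + 7 + 3 + 3 + 2 + 2 = 91 GB.
Lower bound: ⌈91/22⌉ = 5 USB sticks.
A packing using 5 USB sticks:
  USB stick 1: 17 + 3 + 2 = 22
  USB stick 2: 15 + 7 = 22
  USB stick 3: 15 + 3 + 2 = 20
  USB stick 4: 14 = 14
  USB stick 5: 13 = 13
This matches the lower bound, so 5 is optimal.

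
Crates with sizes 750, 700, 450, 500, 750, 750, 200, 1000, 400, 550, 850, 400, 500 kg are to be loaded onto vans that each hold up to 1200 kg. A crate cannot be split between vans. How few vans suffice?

7

Total = 1000 + 850 + 750 + 750 + 750 + 700 + 550 + 500 + 500 + 450 + 400 + 400 + 200 = 7800 kg.
Lower bound: ⌈7800/1200⌉ = 7 vans.
A packing using 7 vans:
  van 1: 1000 + 200 = 1200
  van 2: 850 = 850
  van 3: 750 + 450 = 1200
  van 4: 750 + 400 = 1150
  van 5: 750 + 400 = 1150
  van 6: 700 + 500 = 1200
  van 7: 550 + 500 = 1050
This matches the lower bound, so 7 is optimal.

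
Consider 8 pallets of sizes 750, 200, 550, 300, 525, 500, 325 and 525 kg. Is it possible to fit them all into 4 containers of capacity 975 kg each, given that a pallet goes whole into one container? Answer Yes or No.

No

Total = 3675 kg; ⌈3675/975⌉ = 4.
5 pallets each exceed half the capacity and cannot share a container, forcing at least 5 containers.
At least 5 containers are required, but only 4 are allowed.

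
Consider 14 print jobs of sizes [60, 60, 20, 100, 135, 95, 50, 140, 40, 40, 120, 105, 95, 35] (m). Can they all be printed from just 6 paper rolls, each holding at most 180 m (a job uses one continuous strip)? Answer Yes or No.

No

Total = 1095 m; ⌈1095/180⌉ = 7.
At least 7 paper rolls are required, but only 6 are allowed.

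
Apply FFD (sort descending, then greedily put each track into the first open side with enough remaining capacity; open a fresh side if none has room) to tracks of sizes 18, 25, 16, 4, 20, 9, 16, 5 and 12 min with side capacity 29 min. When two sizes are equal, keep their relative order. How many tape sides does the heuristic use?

5

Sorted descending: 25, 20, 18, 16, 16, 12, 9, 5, 4.
  25 → side 1 (new)  [load 25/29]
  20 → side 2 (new)  [load 20/29]
  18 → side 3 (new)  [load 18/29]
  16 → side 4 (new)  [load 16/29]
  16 → side 5 (new)  [load 16/29]
  12 → side 4  [load 28/29]
  9 → side 2  [load 29/29]
  5 → side 3  [load 23/29]
  4 → side 1  [load 29/29]
5 tape sides opened.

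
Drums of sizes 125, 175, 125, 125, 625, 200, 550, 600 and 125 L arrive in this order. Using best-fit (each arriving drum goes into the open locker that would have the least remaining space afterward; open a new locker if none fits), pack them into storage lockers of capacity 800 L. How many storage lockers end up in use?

  125 → locker 1 (new)  [load 125/800]
  175 → locker 1  [load 300/800]
  125 → locker 1  [load 425/800]
  125 → locker 1  [load 550/800]
  625 → locker 2 (new)  [load 625/800]
  200 → locker 1  [load 750/800]
  550 → locker 3 (new)  [load 550/800]
  600 → locker 4 (new)  [load 600/800]
  125 → locker 2  [load 750/800]
4 storage lockers opened.

4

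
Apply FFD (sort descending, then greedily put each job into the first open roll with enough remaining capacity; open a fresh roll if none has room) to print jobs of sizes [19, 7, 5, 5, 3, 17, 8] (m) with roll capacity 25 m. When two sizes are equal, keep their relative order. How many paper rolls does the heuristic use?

Sorted descending: 19, 17, 8, 7, 5, 5, 3.
  19 → roll 1 (new)  [load 19/25]
  17 → roll 2 (new)  [load 17/25]
  8 → roll 2  [load 25/25]
  7 → roll 3 (new)  [load 7/25]
  5 → roll 1  [load 24/25]
  5 → roll 3  [load 12/25]
  3 → roll 3  [load 15/25]
3 paper rolls opened.

3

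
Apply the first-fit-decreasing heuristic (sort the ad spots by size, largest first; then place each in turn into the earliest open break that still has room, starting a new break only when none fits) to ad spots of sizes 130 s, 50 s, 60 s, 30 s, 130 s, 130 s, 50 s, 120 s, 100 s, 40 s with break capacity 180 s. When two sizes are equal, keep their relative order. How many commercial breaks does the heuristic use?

Sorted descending: 130, 130, 130, 120, 100, 60, 50, 50, 40, 30.
  130 → break 1 (new)  [load 130/180]
  130 → break 2 (new)  [load 130/180]
  130 → break 3 (new)  [load 130/180]
  120 → break 4 (new)  [load 120/180]
  100 → break 5 (new)  [load 100/180]
  60 → break 4  [load 180/180]
  50 → break 1  [load 180/180]
  50 → break 2  [load 180/180]
  40 → break 3  [load 170/180]
  30 → break 5  [load 130/180]
5 commercial breaks opened.

5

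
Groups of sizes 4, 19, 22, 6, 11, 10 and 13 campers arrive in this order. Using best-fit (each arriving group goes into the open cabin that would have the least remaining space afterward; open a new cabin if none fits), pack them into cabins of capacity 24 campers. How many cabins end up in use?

  4 → cabin 1 (new)  [load 4/24]
  19 → cabin 1  [load 23/24]
  22 → cabin 2 (new)  [load 22/24]
  6 → cabin 3 (new)  [load 6/24]
  11 → cabin 3  [load 17/24]
  10 → cabin 4 (new)  [load 10/24]
  13 → cabin 4  [load 23/24]
4 cabins opened.

4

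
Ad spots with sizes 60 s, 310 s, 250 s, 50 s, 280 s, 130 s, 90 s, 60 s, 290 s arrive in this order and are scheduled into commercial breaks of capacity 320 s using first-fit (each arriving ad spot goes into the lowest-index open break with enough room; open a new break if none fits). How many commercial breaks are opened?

6

  60 → break 1 (new)  [load 60/320]
  310 → break 2 (new)  [load 310/320]
  250 → break 1  [load 310/320]
  50 → break 3 (new)  [load 50/320]
  280 → break 4 (new)  [load 280/320]
  130 → break 3  [load 180/320]
  90 → break 3  [load 270/320]
  60 → break 5 (new)  [load 60/320]
  290 → break 6 (new)  [load 290/320]
6 commercial breaks opened.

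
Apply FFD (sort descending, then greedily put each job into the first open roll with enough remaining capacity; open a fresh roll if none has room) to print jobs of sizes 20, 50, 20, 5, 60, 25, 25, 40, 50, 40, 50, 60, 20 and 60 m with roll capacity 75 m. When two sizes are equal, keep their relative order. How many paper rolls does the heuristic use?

Sorted descending: 60, 60, 60, 50, 50, 50, 40, 40, 25, 25, 20, 20, 20, 5.
  60 → roll 1 (new)  [load 60/75]
  60 → roll 2 (new)  [load 60/75]
  60 → roll 3 (new)  [load 60/75]
  50 → roll 4 (new)  [load 50/75]
  50 → roll 5 (new)  [load 50/75]
  50 → roll 6 (new)  [load 50/75]
  40 → roll 7 (new)  [load 40/75]
  40 → roll 8 (new)  [load 40/75]
  25 → roll 4  [load 75/75]
  25 → roll 5  [load 75/75]
  20 → roll 6  [load 70/75]
  20 → roll 7  [load 60/75]
  20 → roll 8  [load 60/75]
  5 → roll 1  [load 65/75]
8 paper rolls opened.

8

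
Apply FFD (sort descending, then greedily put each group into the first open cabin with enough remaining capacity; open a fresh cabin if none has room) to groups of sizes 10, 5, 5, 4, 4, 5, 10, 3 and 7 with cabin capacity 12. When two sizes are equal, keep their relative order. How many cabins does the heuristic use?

5

Sorted descending: 10, 10, 7, 5, 5, 5, 4, 4, 3.
  10 → cabin 1 (new)  [load 10/12]
  10 → cabin 2 (new)  [load 10/12]
  7 → cabin 3 (new)  [load 7/12]
  5 → cabin 3  [load 12/12]
  5 → cabin 4 (new)  [load 5/12]
  5 → cabin 4  [load 10/12]
  4 → cabin 5 (new)  [load 4/12]
  4 → cabin 5  [load 8/12]
  3 → cabin 5  [load 11/12]
5 cabins opened.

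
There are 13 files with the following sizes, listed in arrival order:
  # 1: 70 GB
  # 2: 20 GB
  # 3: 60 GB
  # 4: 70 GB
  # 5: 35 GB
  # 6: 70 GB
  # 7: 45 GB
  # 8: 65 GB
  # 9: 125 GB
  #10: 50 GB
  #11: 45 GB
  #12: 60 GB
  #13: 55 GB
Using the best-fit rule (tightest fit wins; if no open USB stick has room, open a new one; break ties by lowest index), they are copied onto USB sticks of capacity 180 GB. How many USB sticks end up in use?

  70 → USB stick 1 (new)  [load 70/180]
  20 → USB stick 1  [load 90/180]
  60 → USB stick 1  [load 150/180]
  70 → USB stick 2 (new)  [load 70/180]
  35 → USB stick 2  [load 105/180]
  70 → USB stick 2  [load 175/180]
  45 → USB stick 3 (new)  [load 45/180]
  65 → USB stick 3  [load 110/180]
  125 → USB stick 4 (new)  [load 125/180]
  50 → USB stick 4  [load 175/180]
  45 → USB stick 3  [load 155/180]
  60 → USB stick 5 (new)  [load 60/180]
  55 → USB stick 5  [load 115/180]
5 USB sticks opened.

5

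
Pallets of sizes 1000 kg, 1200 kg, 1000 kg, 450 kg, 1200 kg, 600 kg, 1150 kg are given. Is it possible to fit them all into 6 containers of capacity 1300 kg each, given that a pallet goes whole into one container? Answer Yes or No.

Yes

A valid assignment using 6 containers:
  container 1: 1200 = 1200
  container 2: 1200 = 1200
  container 3: 1150 = 1150
  container 4: 1000 = 1000
  container 5: 1000 = 1000
  container 6: 600 + 450 = 1050
Every load is within 1300 kg, so 6 containers suffice.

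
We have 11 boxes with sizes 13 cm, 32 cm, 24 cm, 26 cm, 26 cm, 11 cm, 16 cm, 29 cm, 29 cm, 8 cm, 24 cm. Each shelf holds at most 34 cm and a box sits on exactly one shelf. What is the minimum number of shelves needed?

9

Total = 32 + 29 + 29 + 26 + 26 + 24 + 24 + 16 + 13 + 11 + 8 = 238 cm.
Lower bound: ⌈238/34⌉ = 7 shelves.
A packing using 9 shelves:
  shelf 1: 32 = 32
  shelf 2: 29 = 29
  shelf 3: 29 = 29
  shelf 4: 26 + 8 = 34
  shelf 5: 26 = 26
  shelf 6: 24 = 24
  shelf 7: 24 = 24
  shelf 8: 16 + 13 = 29
  shelf 9: 11 = 11
No arrangement into 8 shelves stays within capacity, so 9 is optimal.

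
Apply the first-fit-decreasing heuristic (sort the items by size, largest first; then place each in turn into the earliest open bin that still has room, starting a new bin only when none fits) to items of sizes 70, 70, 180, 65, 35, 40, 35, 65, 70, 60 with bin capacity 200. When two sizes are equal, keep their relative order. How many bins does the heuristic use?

4

Sorted descending: 180, 70, 70, 70, 65, 65, 60, 40, 35, 35.
  180 → bin 1 (new)  [load 180/200]
  70 → bin 2 (new)  [load 70/200]
  70 → bin 2  [load 140/200]
  70 → bin 3 (new)  [load 70/200]
  65 → bin 3  [load 135/200]
  65 → bin 3  [load 200/200]
  60 → bin 2  [load 200/200]
  40 → bin 4 (new)  [load 40/200]
  35 → bin 4  [load 75/200]
  35 → bin 4  [load 110/200]
4 bins opened.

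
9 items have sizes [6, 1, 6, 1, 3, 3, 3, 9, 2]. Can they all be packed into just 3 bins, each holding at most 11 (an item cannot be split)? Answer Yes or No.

No

Total = 34; ⌈34/11⌉ = 4.
At least 4 bins are required, but only 3 are allowed.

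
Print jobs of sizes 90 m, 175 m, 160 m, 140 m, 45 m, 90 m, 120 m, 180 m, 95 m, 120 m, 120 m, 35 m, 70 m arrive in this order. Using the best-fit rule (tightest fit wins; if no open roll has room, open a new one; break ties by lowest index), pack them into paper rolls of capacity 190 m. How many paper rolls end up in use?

  90 → roll 1 (new)  [load 90/190]
  175 → roll 2 (new)  [load 175/190]
  160 → roll 3 (new)  [load 160/190]
  140 → roll 4 (new)  [load 140/190]
  45 → roll 4  [load 185/190]
  90 → roll 1  [load 180/190]
  120 → roll 5 (new)  [load 120/190]
  180 → roll 6 (new)  [load 180/190]
  95 → roll 7 (new)  [load 95/190]
  120 → roll 8 (new)  [load 120/190]
  120 → roll 9 (new)  [load 120/190]
  35 → roll 5  [load 155/190]
  70 → roll 8  [load 190/190]
9 paper rolls opened.

9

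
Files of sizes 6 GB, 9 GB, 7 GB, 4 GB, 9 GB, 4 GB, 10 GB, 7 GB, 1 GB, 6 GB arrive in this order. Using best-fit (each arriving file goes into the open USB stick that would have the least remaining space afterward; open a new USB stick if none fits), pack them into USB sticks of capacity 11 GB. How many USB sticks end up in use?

  6 → USB stick 1 (new)  [load 6/11]
  9 → USB stick 2 (new)  [load 9/11]
  7 → USB stick 3 (new)  [load 7/11]
  4 → USB stick 3  [load 11/11]
  9 → USB stick 4 (new)  [load 9/11]
  4 → USB stick 1  [load 10/11]
  10 → USB stick 5 (new)  [load 10/11]
  7 → USB stick 6 (new)  [load 7/11]
  1 → USB stick 1  [load 11/11]
  6 → USB stick 7 (new)  [load 6/11]
7 USB sticks opened.

7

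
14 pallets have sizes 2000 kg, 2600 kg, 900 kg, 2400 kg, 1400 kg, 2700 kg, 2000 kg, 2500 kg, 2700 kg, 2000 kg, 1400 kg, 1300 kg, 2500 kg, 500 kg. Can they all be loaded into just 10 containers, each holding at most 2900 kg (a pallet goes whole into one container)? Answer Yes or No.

No

Total = 26900 kg; ⌈26900/2900⌉ = 10.
The bound of 10 does not rule out 10, but exhaustive search shows no assignment into 10 containers of capacity 2900 kg exists — the minimum is 11.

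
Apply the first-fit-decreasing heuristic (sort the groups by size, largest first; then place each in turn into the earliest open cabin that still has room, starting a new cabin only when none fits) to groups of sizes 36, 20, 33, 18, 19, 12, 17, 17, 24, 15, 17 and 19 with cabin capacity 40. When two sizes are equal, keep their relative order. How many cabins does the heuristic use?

Sorted descending: 36, 33, 24, 20, 19, 19, 18, 17, 17, 17, 15, 12.
  36 → cabin 1 (new)  [load 36/40]
  33 → cabin 2 (new)  [load 33/40]
  24 → cabin 3 (new)  [load 24/40]
  20 → cabin 4 (new)  [load 20/40]
  19 → cabin 4  [load 39/40]
  19 → cabin 5 (new)  [load 19/40]
  18 → cabin 5  [load 37/40]
  17 → cabin 6 (new)  [load 17/40]
  17 → cabin 6  [load 34/40]
  17 → cabin 7 (new)  [load 17/40]
  15 → cabin 3  [load 39/40]
  12 → cabin 7  [load 29/40]
7 cabins opened.

7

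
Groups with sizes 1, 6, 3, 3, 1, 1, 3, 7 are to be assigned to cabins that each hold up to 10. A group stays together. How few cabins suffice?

3

Total = 7 + 6 + 3 + 3 + 3 + 1 + 1 + 1 = 25.
Lower bound: ⌈25/10⌉ = 3 cabins.
A packing using 3 cabins:
  cabin 1: 7 + 3 = 10
  cabin 2: 6 + 3 + 1 = 10
  cabin 3: 3 + 1 + 1 = 5
This matches the lower bound, so 3 is optimal.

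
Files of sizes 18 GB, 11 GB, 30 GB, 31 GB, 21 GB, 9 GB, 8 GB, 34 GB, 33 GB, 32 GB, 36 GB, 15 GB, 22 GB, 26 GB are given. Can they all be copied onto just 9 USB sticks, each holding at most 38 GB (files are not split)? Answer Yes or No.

Total = 326 GB; ⌈326/38⌉ = 9.
The bound of 9 does not rule out 9, but exhaustive search shows no assignment into 9 USB sticks of capacity 38 GB exists — the minimum is 10.

No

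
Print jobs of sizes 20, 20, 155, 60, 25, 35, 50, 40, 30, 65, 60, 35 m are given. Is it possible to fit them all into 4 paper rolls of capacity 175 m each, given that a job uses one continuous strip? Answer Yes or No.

A valid assignment using 4 paper rolls:
  roll 1: 155 + 20 = 175
  roll 2: 65 + 60 + 50 = 175
  roll 3: 60 + 40 + 35 + 35 = 170
  roll 4: 30 + 25 + 20 = 75
Every load is within 175 m, so 4 paper rolls suffice.

Yes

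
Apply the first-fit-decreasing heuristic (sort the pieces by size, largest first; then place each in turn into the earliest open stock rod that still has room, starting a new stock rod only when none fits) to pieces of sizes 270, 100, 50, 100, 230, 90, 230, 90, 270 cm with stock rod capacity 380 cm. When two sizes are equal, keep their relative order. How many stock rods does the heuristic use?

Sorted descending: 270, 270, 230, 230, 100, 100, 90, 90, 50.
  270 → stock rod 1 (new)  [load 270/380]
  270 → stock rod 2 (new)  [load 270/380]
  230 → stock rod 3 (new)  [load 230/380]
  230 → stock rod 4 (new)  [load 230/380]
  100 → stock rod 1  [load 370/380]
  100 → stock rod 2  [load 370/380]
  90 → stock rod 3  [load 320/380]
  90 → stock rod 4  [load 320/380]
  50 → stock rod 3  [load 370/380]
4 stock rods opened.

4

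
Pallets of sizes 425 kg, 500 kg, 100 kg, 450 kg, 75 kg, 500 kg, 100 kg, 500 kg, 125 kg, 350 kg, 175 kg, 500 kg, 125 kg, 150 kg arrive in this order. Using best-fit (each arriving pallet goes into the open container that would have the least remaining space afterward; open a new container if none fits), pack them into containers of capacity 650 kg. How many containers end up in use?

7

  425 → container 1 (new)  [load 425/650]
  500 → container 2 (new)  [load 500/650]
  100 → container 2  [load 600/650]
  450 → container 3 (new)  [load 450/650]
  75 → container 3  [load 525/650]
  500 → container 4 (new)  [load 500/650]
  100 → container 3  [load 625/650]
  500 → container 5 (new)  [load 500/650]
  125 → container 4  [load 625/650]
  350 → container 6 (new)  [load 350/650]
  175 → container 1  [load 600/650]
  500 → container 7 (new)  [load 500/650]
  125 → container 5  [load 625/650]
  150 → container 7  [load 650/650]
7 containers opened.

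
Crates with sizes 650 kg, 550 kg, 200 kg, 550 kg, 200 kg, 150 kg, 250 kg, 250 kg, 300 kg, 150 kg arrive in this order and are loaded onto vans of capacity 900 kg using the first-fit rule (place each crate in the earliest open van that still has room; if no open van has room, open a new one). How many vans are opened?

  650 → van 1 (new)  [load 650/900]
  550 → van 2 (new)  [load 550/900]
  200 → van 1  [load 850/900]
  550 → van 3 (new)  [load 550/900]
  200 → van 2  [load 750/900]
  150 → van 2  [load 900/900]
  250 → van 3  [load 800/900]
  250 → van 4 (new)  [load 250/900]
  300 → van 4  [load 550/900]
  150 → van 4  [load 700/900]
4 vans opened.

4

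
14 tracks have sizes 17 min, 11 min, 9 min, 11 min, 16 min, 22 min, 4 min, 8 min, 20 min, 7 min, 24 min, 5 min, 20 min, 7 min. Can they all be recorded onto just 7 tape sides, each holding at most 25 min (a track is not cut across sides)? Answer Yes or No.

Total = 181 min; ⌈181/25⌉ = 8.
At least 8 tape sides are required, but only 7 are allowed.

No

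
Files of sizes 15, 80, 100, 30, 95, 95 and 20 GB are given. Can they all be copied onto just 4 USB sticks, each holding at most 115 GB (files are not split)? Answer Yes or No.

A valid assignment using 4 USB sticks:
  USB stick 1: 100 + 15 = 115
  USB stick 2: 95 + 20 = 115
  USB stick 3: 95 = 95
  USB stick 4: 80 + 30 = 110
Every load is within 115 GB, so 4 USB sticks suffice.

Yes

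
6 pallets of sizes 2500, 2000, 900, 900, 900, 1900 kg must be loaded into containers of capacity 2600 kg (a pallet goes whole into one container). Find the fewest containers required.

5

Total = 2500 + 2000 + 1900 + 900 + 900 + 900 = 9100 kg.
Lower bound: ⌈9100/2600⌉ = 4 containers.
A packing using 5 containers:
  container 1: 2500 = 2500
  container 2: 2000 = 2000
  container 3: 1900 = 1900
  container 4: 900 + 900 = 1800
  container 5: 900 = 900
No arrangement into 4 containers stays within capacity, so 5 is optimal.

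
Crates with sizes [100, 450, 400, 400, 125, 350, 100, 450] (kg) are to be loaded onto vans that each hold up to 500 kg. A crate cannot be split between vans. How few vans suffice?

5

Total = 450 + 450 + 400 + 400 + 350 + 125 + 100 + 100 = 2375 kg.
Lower bound: ⌈2375/500⌉ = 5 vans.
A packing using 5 vans:
  van 1: 450 = 450
  van 2: 450 = 450
  van 3: 400 + 100 = 500
  van 4: 400 + 100 = 500
  van 5: 350 + 125 = 475
This matches the lower bound, so 5 is optimal.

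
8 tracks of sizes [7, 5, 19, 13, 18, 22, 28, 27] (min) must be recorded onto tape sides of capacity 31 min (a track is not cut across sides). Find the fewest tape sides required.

Total = 28 + 27 + 22 + 19 + 18 + 13 + 7 + 5 = 139 min.
Lower bound: ⌈139/31⌉ = 5 tape sides.
A packing using 5 tape sides:
  side 1: 28 = 28
  side 2: 27 = 27
  side 3: 22 + 7 = 29
  side 4: 19 + 5 = 24
  side 5: 18 + 13 = 31
This matches the lower bound, so 5 is optimal.

5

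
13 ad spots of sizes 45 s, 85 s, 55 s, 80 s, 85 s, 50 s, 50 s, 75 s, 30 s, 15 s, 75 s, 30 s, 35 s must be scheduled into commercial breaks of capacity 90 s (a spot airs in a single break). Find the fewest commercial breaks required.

9

Total = 85 + 85 + 80 + 75 + 75 + 55 + 50 + 50 + 45 + 35 + 30 + 30 + 15 = 710 s.
Lower bound: ⌈710/90⌉ = 8 commercial breaks.
A packing using 9 commercial breaks:
  break 1: 85 = 85
  break 2: 85 = 85
  break 3: 80 = 80
  break 4: 75 + 15 = 90
  break 5: 75 = 75
  break 6: 55 + 35 = 90
  break 7: 50 + 30 = 80
  break 8: 50 + 30 = 80
  break 9: 45 = 45
No arrangement into 8 commercial breaks stays within capacity, so 9 is optimal.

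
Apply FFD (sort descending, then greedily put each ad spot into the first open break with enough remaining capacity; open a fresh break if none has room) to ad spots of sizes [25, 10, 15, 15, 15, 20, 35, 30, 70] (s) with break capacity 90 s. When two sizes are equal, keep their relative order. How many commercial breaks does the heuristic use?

3

Sorted descending: 70, 35, 30, 25, 20, 15, 15, 15, 10.
  70 → break 1 (new)  [load 70/90]
  35 → break 2 (new)  [load 35/90]
  30 → break 2  [load 65/90]
  25 → break 2  [load 90/90]
  20 → break 1  [load 90/90]
  15 → break 3 (new)  [load 15/90]
  15 → break 3  [load 30/90]
  15 → break 3  [load 45/90]
  10 → break 3  [load 55/90]
3 commercial breaks opened.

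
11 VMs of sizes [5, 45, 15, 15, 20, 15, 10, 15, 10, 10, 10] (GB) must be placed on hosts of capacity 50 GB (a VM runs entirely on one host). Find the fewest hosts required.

4

Total = 45 + 20 + 15 + 15 + 15 + 15 + 10 + 10 + 10 + 10 + 5 = 170 GB.
Lower bound: ⌈170/50⌉ = 4 hosts.
A packing using 4 hosts:
  host 1: 45 + 5 = 50
  host 2: 20 + 15 + 15 = 50
  host 3: 15 + 15 + 10 + 10 = 50
  host 4: 10 + 10 = 20
This matches the lower bound, so 4 is optimal.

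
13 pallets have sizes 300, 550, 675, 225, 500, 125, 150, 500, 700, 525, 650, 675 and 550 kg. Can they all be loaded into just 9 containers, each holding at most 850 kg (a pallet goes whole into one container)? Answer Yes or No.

Yes

A valid assignment using 9 containers:
  container 1: 700 + 150 = 850
  container 2: 675 + 125 = 800
  container 3: 675 = 675
  container 4: 650 = 650
  container 5: 550 + 300 = 850
  container 6: 550 + 225 = 775
  container 7: 525 = 525
  container 8: 500 = 500
  container 9: 500 = 500
Every load is within 850 kg, so 9 containers suffice.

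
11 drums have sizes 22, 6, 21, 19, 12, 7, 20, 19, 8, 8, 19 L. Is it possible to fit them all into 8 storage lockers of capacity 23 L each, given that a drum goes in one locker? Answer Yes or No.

A valid assignment using 8 storage lockers:
  locker 1: 22 = 22
  locker 2: 21 = 21
  locker 3: 20 = 20
  locker 4: 19 = 19
  locker 5: 19 = 19
  locker 6: 19 = 19
  locker 7: 12 + 8 = 20
  locker 8: 8 + 7 + 6 = 21
Every load is within 23 L, so 8 storage lockers suffice.

Yes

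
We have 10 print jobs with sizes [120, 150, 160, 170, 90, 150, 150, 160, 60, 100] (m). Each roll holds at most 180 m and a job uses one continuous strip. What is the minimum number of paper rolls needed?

9

Total = 170 + 160 + 160 + 150 + 150 + 150 + 120 + 100 + 90 + 60 = 1310 m.
Lower bound: ⌈1310/180⌉ = 8 paper rolls.
A packing using 9 paper rolls:
  roll 1: 170 = 170
  roll 2: 160 = 160
  roll 3: 160 = 160
  roll 4: 150 = 150
  roll 5: 150 = 150
  roll 6: 150 = 150
  roll 7: 120 + 60 = 180
  roll 8: 100 = 100
  roll 9: 90 = 90
No arrangement into 8 paper rolls stays within capacity, so 9 is optimal.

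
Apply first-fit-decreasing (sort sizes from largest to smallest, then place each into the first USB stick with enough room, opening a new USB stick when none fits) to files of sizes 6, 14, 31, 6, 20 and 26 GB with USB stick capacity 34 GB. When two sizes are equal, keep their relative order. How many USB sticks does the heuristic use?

4

Sorted descending: 31, 26, 20, 14, 6, 6.
  31 → USB stick 1 (new)  [load 31/34]
  26 → USB stick 2 (new)  [load 26/34]
  20 → USB stick 3 (new)  [load 20/34]
  14 → USB stick 3  [load 34/34]
  6 → USB stick 2  [load 32/34]
  6 → USB stick 4 (new)  [load 6/34]
4 USB sticks opened.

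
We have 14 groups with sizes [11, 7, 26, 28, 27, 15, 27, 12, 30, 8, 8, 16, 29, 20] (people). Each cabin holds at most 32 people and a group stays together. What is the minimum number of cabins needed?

10

Total = 30 + 29 + 28 + 27 + 27 + 26 + 20 + 16 + 15 + 12 + 11 + 8 + 8 + 7 = 264 people.
Lower bound: ⌈264/32⌉ = 9 cabins.
A packing using 10 cabins:
  cabin 1: 30 = 30
  cabin 2: 29 = 29
  cabin 3: 28 = 28
  cabin 4: 27 = 27
  cabin 5: 27 = 27
  cabin 6: 26 = 26
  cabin 7: 20 + 12 = 32
  cabin 8: 16 + 15 = 31
  cabin 9: 11 + 8 + 8 = 27
  cabin 10: 7 = 7
No arrangement into 9 cabins stays within capacity, so 10 is optimal.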